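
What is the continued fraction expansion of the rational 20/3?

[6; 1, 2]

Run the Euclidean algorithm on 20 and 3; the successive quotients are the partial quotients a_0, a_1, ... (each step inverts the fractional part left over by the previous one):
  20 = 6*3 + 2, so a_0 = 6.
  3 = 1*2 + 1, so a_1 = 1.
  2 = 2*1 + 0, so a_2 = 2.
The remainder reaches 0 after 3 divisions, so the expansion has 3 partial quotients, read off in order.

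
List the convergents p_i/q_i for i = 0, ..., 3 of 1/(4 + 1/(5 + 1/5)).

Using the convergent recurrence p_i = a_i*p_{i-1} + p_{i-2}, q_i = a_i*q_{i-1} + q_{i-2} with p_{-2}=0, p_{-1}=1, q_{-2}=1, q_{-1}=0:
  i=0: a_0=0, p_0 = 0*1 + 0 = 0, q_0 = 0*0 + 1 = 1.
  i=1: a_1=4, p_1 = 4*0 + 1 = 1, q_1 = 4*1 + 0 = 4.
  i=2: a_2=5, p_2 = 5*1 + 0 = 5, q_2 = 5*4 + 1 = 21.
  i=3: a_3=5, p_3 = 5*5 + 1 = 26, q_3 = 5*21 + 4 = 109.

0/1, 1/4, 5/21, 26/109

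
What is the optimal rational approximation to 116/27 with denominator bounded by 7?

Expand x = 116/27 as a continued fraction with the Euclidean algorithm:
  116 = 4*27 + 8, so a_0 = 4.
  27 = 3*8 + 3, so a_1 = 3.
  8 = 2*3 + 2, so a_2 = 2.
  3 = 1*2 + 1, so a_3 = 1.
  2 = 2*1 + 0, so a_4 = 2.
so x = [4; 3, 2, 1, 2].
Convergents (p_i = a_i*p_{i-1} + p_{i-2}, q_i = a_i*q_{i-1} + q_{i-2} with p_{-2}=0, p_{-1}=1, q_{-2}=1, q_{-1}=0), until the denominator exceeds 7:
  i=0: a_0=4, p_0 = 4*1 + 0 = 4, q_0 = 4*0 + 1 = 1.
  i=1: a_1=3, p_1 = 3*4 + 1 = 13, q_1 = 3*1 + 0 = 3.
  i=2: a_2=2, p_2 = 2*13 + 4 = 30, q_2 = 2*3 + 1 = 7.
  i=3: a_3=1, p_3 = 1*30 + 13 = 43, q_3 = 1*7 + 3 = 10.
q_3 = 10 > 7, so the last convergent with denominator <= 7 is p_2/q_2 = 30/7.
The closest fraction with denominator <= 7 is either p_2/q_2 or the intermediate fraction (k*p_2 + p_1)/(k*q_2 + q_1) with the largest k >= 1 whose denominator stays <= 7; these approach x as k grows, and every other convergent or intermediate fraction in range is farther away.
Largest k: floor((7 - q_1)/q_2) = floor((7 - 3)/7) = 0.
Since k = 0, no intermediate fraction beyond p_2/q_2 has denominator <= 7, so the convergent 30/7 is the closest (its error is |116*7 - 30*27|/(27*7) = 2/189).

30/7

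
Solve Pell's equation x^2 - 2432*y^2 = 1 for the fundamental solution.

First expand sqrt(2432) as a continued fraction. With x_i = (sqrt(2432) + m_i)/d_i and (m_0, d_0) = (0, 1): a_0 = floor(sqrt(2432)) = 49, since 49^2 = 2401 <= 2432 < 2500 = 50^2.
Iterate m_{i+1} = d_i*a_i - m_i, d_{i+1} = (2432 - m_{i+1}^2)/d_i, a_{i+1} = floor((a_0 + m_{i+1})/d_{i+1}):
  m_1 = 1*49 - 0 = 49, d_1 = (2432 - 49^2)/1 = 31/1 = 31, a_1 = floor((49 + 49)/31) = 3.
  m_2 = 31*3 - 49 = 44, d_2 = (2432 - 44^2)/31 = 496/31 = 16, a_2 = floor((49 + 44)/16) = 5.
  m_3 = 16*5 - 44 = 36, d_3 = (2432 - 36^2)/16 = 1136/16 = 71, a_3 = floor((49 + 36)/71) = 1.
  m_4 = 71*1 - 36 = 35, d_4 = (2432 - 35^2)/71 = 1207/71 = 17, a_4 = floor((49 + 35)/17) = 4.
  m_5 = 17*4 - 35 = 33, d_5 = (2432 - 33^2)/17 = 1343/17 = 79, a_5 = floor((49 + 33)/79) = 1.
  m_6 = 79*1 - 33 = 46, d_6 = (2432 - 46^2)/79 = 316/79 = 4, a_6 = floor((49 + 46)/4) = 23.
  m_7 = 4*23 - 46 = 46, d_7 = (2432 - 46^2)/4 = 316/4 = 79, a_7 = floor((49 + 46)/79) = 1.
  m_8 = 79*1 - 46 = 33, d_8 = (2432 - 33^2)/79 = 1343/79 = 17, a_8 = floor((49 + 33)/17) = 4.
  m_9 = 17*4 - 33 = 35, d_9 = (2432 - 35^2)/17 = 1207/17 = 71, a_9 = floor((49 + 35)/71) = 1.
  m_10 = 71*1 - 35 = 36, d_10 = (2432 - 36^2)/71 = 1136/71 = 16, a_10 = floor((49 + 36)/16) = 5.
  m_11 = 16*5 - 36 = 44, d_11 = (2432 - 44^2)/16 = 496/16 = 31, a_11 = floor((49 + 44)/31) = 3.
  m_12 = 31*3 - 44 = 49, d_12 = (2432 - 49^2)/31 = 31/31 = 1, a_12 = floor((49 + 49)/1) = 98.
  m_13 = 1*98 - 49 = 49, d_13 = (2432 - 49^2)/1 = 31/1 = 31: (m_13, d_13) = (m_1, d_1) = (49, 31), so from here the quotients repeat a_1, ..., a_12; the period length is 12.
So sqrt(2432) = [49; (3, 5, 1, 4, 1, 23, 1, 4, 1, 5, 3, 98)] with period length k = 12.
k is even, so the fundamental solution of x^2 - 2432y^2 = 1 is (p_{k-1}, q_{k-1}) = (p_11, q_11); compute convergents through index 11.
Convergents (p_i = a_i*p_{i-1} + p_{i-2}, q_i = a_i*q_{i-1} + q_{i-2} with p_{-2}=0, p_{-1}=1, q_{-2}=1, q_{-1}=0):
  i=0: a_0=49, p_0 = 49*1 + 0 = 49, q_0 = 49*0 + 1 = 1.
  i=1: a_1=3, p_1 = 3*49 + 1 = 148, q_1 = 3*1 + 0 = 3.
  i=2: a_2=5, p_2 = 5*148 + 49 = 789, q_2 = 5*3 + 1 = 16.
  i=3: a_3=1, p_3 = 1*789 + 148 = 937, q_3 = 1*16 + 3 = 19.
  i=4: a_4=4, p_4 = 4*937 + 789 = 4537, q_4 = 4*19 + 16 = 92.
  i=5: a_5=1, p_5 = 1*4537 + 937 = 5474, q_5 = 1*92 + 19 = 111.
  i=6: a_6=23, p_6 = 23*5474 + 4537 = 130439, q_6 = 23*111 + 92 = 2645.
  i=7: a_7=1, p_7 = 1*130439 + 5474 = 135913, q_7 = 1*2645 + 111 = 2756.
  i=8: a_8=4, p_8 = 4*135913 + 130439 = 674091, q_8 = 4*2756 + 2645 = 13669.
  i=9: a_9=1, p_9 = 1*674091 + 135913 = 810004, q_9 = 1*13669 + 2756 = 16425.
  i=10: a_10=5, p_10 = 5*810004 + 674091 = 4724111, q_10 = 5*16425 + 13669 = 95794.
  i=11: a_11=3, p_11 = 3*4724111 + 810004 = 14982337, q_11 = 3*95794 + 16425 = 303807.
Check: 14982337^2 - 2432*303807^2 = 224470421981569 - 224470421981568 = 1, so (x, y) = (14982337, 303807) solves the equation, and by the theorem it is the least positive solution.

(x, y) = (14982337, 303807)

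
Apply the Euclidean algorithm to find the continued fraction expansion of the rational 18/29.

Run the Euclidean algorithm on 18 and 29; the successive quotients are the partial quotients a_0, a_1, ... (each step inverts the fractional part left over by the previous one):
  18 = 0*29 + 18, so a_0 = 0.
  29 = 1*18 + 11, so a_1 = 1.
  18 = 1*11 + 7, so a_2 = 1.
  11 = 1*7 + 4, so a_3 = 1.
  7 = 1*4 + 3, so a_4 = 1.
  4 = 1*3 + 1, so a_5 = 1.
  3 = 3*1 + 0, so a_6 = 3.
The remainder reaches 0 after 7 divisions, so the expansion has 7 partial quotients, read off in order.

[0; 1, 1, 1, 1, 1, 3]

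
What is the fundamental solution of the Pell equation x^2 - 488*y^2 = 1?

First expand sqrt(488) as a continued fraction. With x_i = (sqrt(488) + m_i)/d_i and (m_0, d_0) = (0, 1): a_0 = floor(sqrt(488)) = 22, since 22^2 = 484 <= 488 < 529 = 23^2.
Iterate m_{i+1} = d_i*a_i - m_i, d_{i+1} = (488 - m_{i+1}^2)/d_i, a_{i+1} = floor((a_0 + m_{i+1})/d_{i+1}):
  m_1 = 1*22 - 0 = 22, d_1 = (488 - 22^2)/1 = 4/1 = 4, a_1 = floor((22 + 22)/4) = 11.
  m_2 = 4*11 - 22 = 22, d_2 = (488 - 22^2)/4 = 4/4 = 1, a_2 = floor((22 + 22)/1) = 44.
  m_3 = 1*44 - 22 = 22, d_3 = (488 - 22^2)/1 = 4/1 = 4: (m_3, d_3) = (m_1, d_1) = (22, 4), so from here the quotients repeat a_1, a_2; the period length is 2.
So sqrt(488) = [22; (11, 44)] with period length k = 2.
k is even, so the fundamental solution of x^2 - 488y^2 = 1 is (p_{k-1}, q_{k-1}) = (p_1, q_1); compute convergents through index 1.
Convergents (p_i = a_i*p_{i-1} + p_{i-2}, q_i = a_i*q_{i-1} + q_{i-2} with p_{-2}=0, p_{-1}=1, q_{-2}=1, q_{-1}=0):
  i=0: a_0=22, p_0 = 22*1 + 0 = 22, q_0 = 22*0 + 1 = 1.
  i=1: a_1=11, p_1 = 11*22 + 1 = 243, q_1 = 11*1 + 0 = 11.
Check: 243^2 - 488*11^2 = 59049 - 59048 = 1, so (x, y) = (243, 11) solves the equation, and by the theorem it is the least positive solution.

(x, y) = (243, 11)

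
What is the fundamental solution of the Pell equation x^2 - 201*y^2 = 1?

First expand sqrt(201) as a continued fraction. With x_i = (sqrt(201) + m_i)/d_i and (m_0, d_0) = (0, 1): a_0 = floor(sqrt(201)) = 14, since 14^2 = 196 <= 201 < 225 = 15^2.
Iterate m_{i+1} = d_i*a_i - m_i, d_{i+1} = (201 - m_{i+1}^2)/d_i, a_{i+1} = floor((a_0 + m_{i+1})/d_{i+1}):
  m_1 = 1*14 - 0 = 14, d_1 = (201 - 14^2)/1 = 5/1 = 5, a_1 = floor((14 + 14)/5) = 5.
  m_2 = 5*5 - 14 = 11, d_2 = (201 - 11^2)/5 = 80/5 = 16, a_2 = floor((14 + 11)/16) = 1.
  m_3 = 16*1 - 11 = 5, d_3 = (201 - 5^2)/16 = 176/16 = 11, a_3 = floor((14 + 5)/11) = 1.
  m_4 = 11*1 - 5 = 6, d_4 = (201 - 6^2)/11 = 165/11 = 15, a_4 = floor((14 + 6)/15) = 1.
  m_5 = 15*1 - 6 = 9, d_5 = (201 - 9^2)/15 = 120/15 = 8, a_5 = floor((14 + 9)/8) = 2.
  m_6 = 8*2 - 9 = 7, d_6 = (201 - 7^2)/8 = 152/8 = 19, a_6 = floor((14 + 7)/19) = 1.
  m_7 = 19*1 - 7 = 12, d_7 = (201 - 12^2)/19 = 57/19 = 3, a_7 = floor((14 + 12)/3) = 8.
  m_8 = 3*8 - 12 = 12, d_8 = (201 - 12^2)/3 = 57/3 = 19, a_8 = floor((14 + 12)/19) = 1.
  m_9 = 19*1 - 12 = 7, d_9 = (201 - 7^2)/19 = 152/19 = 8, a_9 = floor((14 + 7)/8) = 2.
  m_10 = 8*2 - 7 = 9, d_10 = (201 - 9^2)/8 = 120/8 = 15, a_10 = floor((14 + 9)/15) = 1.
  m_11 = 15*1 - 9 = 6, d_11 = (201 - 6^2)/15 = 165/15 = 11, a_11 = floor((14 + 6)/11) = 1.
  m_12 = 11*1 - 6 = 5, d_12 = (201 - 5^2)/11 = 176/11 = 16, a_12 = floor((14 + 5)/16) = 1.
  m_13 = 16*1 - 5 = 11, d_13 = (201 - 11^2)/16 = 80/16 = 5, a_13 = floor((14 + 11)/5) = 5.
  m_14 = 5*5 - 11 = 14, d_14 = (201 - 14^2)/5 = 5/5 = 1, a_14 = floor((14 + 14)/1) = 28.
  m_15 = 1*28 - 14 = 14, d_15 = (201 - 14^2)/1 = 5/1 = 5: (m_15, d_15) = (m_1, d_1) = (14, 5), so from here the quotients repeat a_1, ..., a_14; the period length is 14.
So sqrt(201) = [14; (5, 1, 1, 1, 2, 1, 8, 1, 2, 1, 1, 1, 5, 28)] with period length k = 14.
k is even, so the fundamental solution of x^2 - 201y^2 = 1 is (p_{k-1}, q_{k-1}) = (p_13, q_13); compute convergents through index 13.
Convergents (p_i = a_i*p_{i-1} + p_{i-2}, q_i = a_i*q_{i-1} + q_{i-2} with p_{-2}=0, p_{-1}=1, q_{-2}=1, q_{-1}=0):
  i=0: a_0=14, p_0 = 14*1 + 0 = 14, q_0 = 14*0 + 1 = 1.
  i=1: a_1=5, p_1 = 5*14 + 1 = 71, q_1 = 5*1 + 0 = 5.
  i=2: a_2=1, p_2 = 1*71 + 14 = 85, q_2 = 1*5 + 1 = 6.
  i=3: a_3=1, p_3 = 1*85 + 71 = 156, q_3 = 1*6 + 5 = 11.
  i=4: a_4=1, p_4 = 1*156 + 85 = 241, q_4 = 1*11 + 6 = 17.
  i=5: a_5=2, p_5 = 2*241 + 156 = 638, q_5 = 2*17 + 11 = 45.
  i=6: a_6=1, p_6 = 1*638 + 241 = 879, q_6 = 1*45 + 17 = 62.
  i=7: a_7=8, p_7 = 8*879 + 638 = 7670, q_7 = 8*62 + 45 = 541.
  i=8: a_8=1, p_8 = 1*7670 + 879 = 8549, q_8 = 1*541 + 62 = 603.
  i=9: a_9=2, p_9 = 2*8549 + 7670 = 24768, q_9 = 2*603 + 541 = 1747.
  i=10: a_10=1, p_10 = 1*24768 + 8549 = 33317, q_10 = 1*1747 + 603 = 2350.
  i=11: a_11=1, p_11 = 1*33317 + 24768 = 58085, q_11 = 1*2350 + 1747 = 4097.
  i=12: a_12=1, p_12 = 1*58085 + 33317 = 91402, q_12 = 1*4097 + 2350 = 6447.
  i=13: a_13=5, p_13 = 5*91402 + 58085 = 515095, q_13 = 5*6447 + 4097 = 36332.
Check: 515095^2 - 201*36332^2 = 265322859025 - 265322859024 = 1, so (x, y) = (515095, 36332) solves the equation, and by the theorem it is the least positive solution.

(x, y) = (515095, 36332)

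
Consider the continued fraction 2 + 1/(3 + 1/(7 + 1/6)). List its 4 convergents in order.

2/1, 7/3, 51/22, 313/135

Using the convergent recurrence p_i = a_i*p_{i-1} + p_{i-2}, q_i = a_i*q_{i-1} + q_{i-2} with p_{-2}=0, p_{-1}=1, q_{-2}=1, q_{-1}=0:
  i=0: a_0=2, p_0 = 2*1 + 0 = 2, q_0 = 2*0 + 1 = 1.
  i=1: a_1=3, p_1 = 3*2 + 1 = 7, q_1 = 3*1 + 0 = 3.
  i=2: a_2=7, p_2 = 7*7 + 2 = 51, q_2 = 7*3 + 1 = 22.
  i=3: a_3=6, p_3 = 6*51 + 7 = 313, q_3 = 6*22 + 3 = 135.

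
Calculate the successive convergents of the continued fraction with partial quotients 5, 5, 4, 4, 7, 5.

5/1, 26/5, 109/21, 462/89, 3343/644, 17177/3309

Using the convergent recurrence p_i = a_i*p_{i-1} + p_{i-2}, q_i = a_i*q_{i-1} + q_{i-2} with p_{-2}=0, p_{-1}=1, q_{-2}=1, q_{-1}=0:
  i=0: a_0=5, p_0 = 5*1 + 0 = 5, q_0 = 5*0 + 1 = 1.
  i=1: a_1=5, p_1 = 5*5 + 1 = 26, q_1 = 5*1 + 0 = 5.
  i=2: a_2=4, p_2 = 4*26 + 5 = 109, q_2 = 4*5 + 1 = 21.
  i=3: a_3=4, p_3 = 4*109 + 26 = 462, q_3 = 4*21 + 5 = 89.
  i=4: a_4=7, p_4 = 7*462 + 109 = 3343, q_4 = 7*89 + 21 = 644.
  i=5: a_5=5, p_5 = 5*3343 + 462 = 17177, q_5 = 5*644 + 89 = 3309.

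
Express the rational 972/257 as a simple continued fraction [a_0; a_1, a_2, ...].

Run the Euclidean algorithm on 972 and 257; the successive quotients are the partial quotients a_0, a_1, ... (each step inverts the fractional part left over by the previous one):
  972 = 3*257 + 201, so a_0 = 3.
  257 = 1*201 + 56, so a_1 = 1.
  201 = 3*56 + 33, so a_2 = 3.
  56 = 1*33 + 23, so a_3 = 1.
  33 = 1*23 + 10, so a_4 = 1.
  23 = 2*10 + 3, so a_5 = 2.
  10 = 3*3 + 1, so a_6 = 3.
  3 = 3*1 + 0, so a_7 = 3.
The remainder reaches 0 after 8 divisions, so the expansion has 8 partial quotients, read off in order.

[3; 1, 3, 1, 1, 2, 3, 3]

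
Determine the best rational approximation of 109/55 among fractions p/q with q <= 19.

2/1

Expand x = 109/55 as a continued fraction with the Euclidean algorithm:
  109 = 1*55 + 54, so a_0 = 1.
  55 = 1*54 + 1, so a_1 = 1.
  54 = 54*1 + 0, so a_2 = 54.
so x = [1; 1, 54].
Convergents (p_i = a_i*p_{i-1} + p_{i-2}, q_i = a_i*q_{i-1} + q_{i-2} with p_{-2}=0, p_{-1}=1, q_{-2}=1, q_{-1}=0), until the denominator exceeds 19:
  i=0: a_0=1, p_0 = 1*1 + 0 = 1, q_0 = 1*0 + 1 = 1.
  i=1: a_1=1, p_1 = 1*1 + 1 = 2, q_1 = 1*1 + 0 = 1.
  i=2: a_2=54, p_2 = 54*2 + 1 = 109, q_2 = 54*1 + 1 = 55.
q_2 = 55 > 19, so the last convergent with denominator <= 19 is p_1/q_1 = 2/1.
The closest fraction with denominator <= 19 is either p_1/q_1 or the intermediate fraction (k*p_1 + p_0)/(k*q_1 + q_0) with the largest k >= 1 whose denominator stays <= 19; these approach x as k grows, and every other convergent or intermediate fraction in range is farther away.
Largest k: floor((19 - q_0)/q_1) = floor((19 - 1)/1) = 18.
That gives (18*2 + 1)/(18*1 + 1) = 37/19.
Compare the errors: |x - 2/1| = |109*1 - 2*55|/(55*1) = 1/55, and |x - 37/19| = |109*19 - 37*55|/(55*19) = 36/1045.
Cross-multiplying, 1*1045 = 1045 < 1980 = 36*55, so 1/55 is smaller: the convergent 2/1 is closer to x than 37/19.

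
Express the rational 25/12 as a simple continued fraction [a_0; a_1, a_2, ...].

[2; 12]

Run the Euclidean algorithm on 25 and 12; the successive quotients are the partial quotients a_0, a_1, ... (each step inverts the fractional part left over by the previous one):
  25 = 2*12 + 1, so a_0 = 2.
  12 = 12*1 + 0, so a_1 = 12.
The remainder reaches 0 after 2 divisions, so the expansion has 2 partial quotients, read off in order.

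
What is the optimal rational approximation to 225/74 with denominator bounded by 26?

Expand x = 225/74 as a continued fraction with the Euclidean algorithm:
  225 = 3*74 + 3, so a_0 = 3.
  74 = 24*3 + 2, so a_1 = 24.
  3 = 1*2 + 1, so a_2 = 1.
  2 = 2*1 + 0, so a_3 = 2.
so x = [3; 24, 1, 2].
Convergents (p_i = a_i*p_{i-1} + p_{i-2}, q_i = a_i*q_{i-1} + q_{i-2} with p_{-2}=0, p_{-1}=1, q_{-2}=1, q_{-1}=0), until the denominator exceeds 26:
  i=0: a_0=3, p_0 = 3*1 + 0 = 3, q_0 = 3*0 + 1 = 1.
  i=1: a_1=24, p_1 = 24*3 + 1 = 73, q_1 = 24*1 + 0 = 24.
  i=2: a_2=1, p_2 = 1*73 + 3 = 76, q_2 = 1*24 + 1 = 25.
  i=3: a_3=2, p_3 = 2*76 + 73 = 225, q_3 = 2*25 + 24 = 74.
q_3 = 74 > 26, so the last convergent with denominator <= 26 is p_2/q_2 = 76/25.
The closest fraction with denominator <= 26 is either p_2/q_2 or the intermediate fraction (k*p_2 + p_1)/(k*q_2 + q_1) with the largest k >= 1 whose denominator stays <= 26; these approach x as k grows, and every other convergent or intermediate fraction in range is farther away.
Largest k: floor((26 - q_1)/q_2) = floor((26 - 24)/25) = 0.
Since k = 0, no intermediate fraction beyond p_2/q_2 has denominator <= 26, so the convergent 76/25 is the closest (its error is |225*25 - 76*74|/(74*25) = 1/1850).

76/25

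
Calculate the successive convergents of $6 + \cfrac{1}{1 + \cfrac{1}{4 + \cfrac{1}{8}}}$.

Using the convergent recurrence p_i = a_i*p_{i-1} + p_{i-2}, q_i = a_i*q_{i-1} + q_{i-2} with p_{-2}=0, p_{-1}=1, q_{-2}=1, q_{-1}=0:
  i=0: a_0=6, p_0 = 6*1 + 0 = 6, q_0 = 6*0 + 1 = 1.
  i=1: a_1=1, p_1 = 1*6 + 1 = 7, q_1 = 1*1 + 0 = 1.
  i=2: a_2=4, p_2 = 4*7 + 6 = 34, q_2 = 4*1 + 1 = 5.
  i=3: a_3=8, p_3 = 8*34 + 7 = 279, q_3 = 8*5 + 1 = 41.

6/1, 7/1, 34/5, 279/41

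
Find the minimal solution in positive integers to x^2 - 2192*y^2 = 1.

(x, y) = (6083073, 129928)

First expand sqrt(2192) as a continued fraction. With x_i = (sqrt(2192) + m_i)/d_i and (m_0, d_0) = (0, 1): a_0 = floor(sqrt(2192)) = 46, since 46^2 = 2116 <= 2192 < 2209 = 47^2.
Iterate m_{i+1} = d_i*a_i - m_i, d_{i+1} = (2192 - m_{i+1}^2)/d_i, a_{i+1} = floor((a_0 + m_{i+1})/d_{i+1}):
  m_1 = 1*46 - 0 = 46, d_1 = (2192 - 46^2)/1 = 76/1 = 76, a_1 = floor((46 + 46)/76) = 1.
  m_2 = 76*1 - 46 = 30, d_2 = (2192 - 30^2)/76 = 1292/76 = 17, a_2 = floor((46 + 30)/17) = 4.
  m_3 = 17*4 - 30 = 38, d_3 = (2192 - 38^2)/17 = 748/17 = 44, a_3 = floor((46 + 38)/44) = 1.
  m_4 = 44*1 - 38 = 6, d_4 = (2192 - 6^2)/44 = 2156/44 = 49, a_4 = floor((46 + 6)/49) = 1.
  m_5 = 49*1 - 6 = 43, d_5 = (2192 - 43^2)/49 = 343/49 = 7, a_5 = floor((46 + 43)/7) = 12.
  m_6 = 7*12 - 43 = 41, d_6 = (2192 - 41^2)/7 = 511/7 = 73, a_6 = floor((46 + 41)/73) = 1.
  m_7 = 73*1 - 41 = 32, d_7 = (2192 - 32^2)/73 = 1168/73 = 16, a_7 = floor((46 + 32)/16) = 4.
  m_8 = 16*4 - 32 = 32, d_8 = (2192 - 32^2)/16 = 1168/16 = 73, a_8 = floor((46 + 32)/73) = 1.
  m_9 = 73*1 - 32 = 41, d_9 = (2192 - 41^2)/73 = 511/73 = 7, a_9 = floor((46 + 41)/7) = 12.
  m_10 = 7*12 - 41 = 43, d_10 = (2192 - 43^2)/7 = 343/7 = 49, a_10 = floor((46 + 43)/49) = 1.
  m_11 = 49*1 - 43 = 6, d_11 = (2192 - 6^2)/49 = 2156/49 = 44, a_11 = floor((46 + 6)/44) = 1.
  m_12 = 44*1 - 6 = 38, d_12 = (2192 - 38^2)/44 = 748/44 = 17, a_12 = floor((46 + 38)/17) = 4.
  m_13 = 17*4 - 38 = 30, d_13 = (2192 - 30^2)/17 = 1292/17 = 76, a_13 = floor((46 + 30)/76) = 1.
  m_14 = 76*1 - 30 = 46, d_14 = (2192 - 46^2)/76 = 76/76 = 1, a_14 = floor((46 + 46)/1) = 92.
  m_15 = 1*92 - 46 = 46, d_15 = (2192 - 46^2)/1 = 76/1 = 76: (m_15, d_15) = (m_1, d_1) = (46, 76), so from here the quotients repeat a_1, ..., a_14; the period length is 14.
So sqrt(2192) = [46; (1, 4, 1, 1, 12, 1, 4, 1, 12, 1, 1, 4, 1, 92)] with period length k = 14.
k is even, so the fundamental solution of x^2 - 2192y^2 = 1 is (p_{k-1}, q_{k-1}) = (p_13, q_13); compute convergents through index 13.
Convergents (p_i = a_i*p_{i-1} + p_{i-2}, q_i = a_i*q_{i-1} + q_{i-2} with p_{-2}=0, p_{-1}=1, q_{-2}=1, q_{-1}=0):
  i=0: a_0=46, p_0 = 46*1 + 0 = 46, q_0 = 46*0 + 1 = 1.
  i=1: a_1=1, p_1 = 1*46 + 1 = 47, q_1 = 1*1 + 0 = 1.
  i=2: a_2=4, p_2 = 4*47 + 46 = 234, q_2 = 4*1 + 1 = 5.
  i=3: a_3=1, p_3 = 1*234 + 47 = 281, q_3 = 1*5 + 1 = 6.
  i=4: a_4=1, p_4 = 1*281 + 234 = 515, q_4 = 1*6 + 5 = 11.
  i=5: a_5=12, p_5 = 12*515 + 281 = 6461, q_5 = 12*11 + 6 = 138.
  i=6: a_6=1, p_6 = 1*6461 + 515 = 6976, q_6 = 1*138 + 11 = 149.
  i=7: a_7=4, p_7 = 4*6976 + 6461 = 34365, q_7 = 4*149 + 138 = 734.
  i=8: a_8=1, p_8 = 1*34365 + 6976 = 41341, q_8 = 1*734 + 149 = 883.
  i=9: a_9=12, p_9 = 12*41341 + 34365 = 530457, q_9 = 12*883 + 734 = 11330.
  i=10: a_10=1, p_10 = 1*530457 + 41341 = 571798, q_10 = 1*11330 + 883 = 12213.
  i=11: a_11=1, p_11 = 1*571798 + 530457 = 1102255, q_11 = 1*12213 + 11330 = 23543.
  i=12: a_12=4, p_12 = 4*1102255 + 571798 = 4980818, q_12 = 4*23543 + 12213 = 106385.
  i=13: a_13=1, p_13 = 1*4980818 + 1102255 = 6083073, q_13 = 1*106385 + 23543 = 129928.
Check: 6083073^2 - 2192*129928^2 = 37003777123329 - 37003777123328 = 1, so (x, y) = (6083073, 129928) solves the equation, and by the theorem it is the least positive solution.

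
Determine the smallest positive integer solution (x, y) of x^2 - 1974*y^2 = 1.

(x, y) = (1376255, 30976)

First expand sqrt(1974) as a continued fraction. With x_i = (sqrt(1974) + m_i)/d_i and (m_0, d_0) = (0, 1): a_0 = floor(sqrt(1974)) = 44, since 44^2 = 1936 <= 1974 < 2025 = 45^2.
Iterate m_{i+1} = d_i*a_i - m_i, d_{i+1} = (1974 - m_{i+1}^2)/d_i, a_{i+1} = floor((a_0 + m_{i+1})/d_{i+1}):
  m_1 = 1*44 - 0 = 44, d_1 = (1974 - 44^2)/1 = 38/1 = 38, a_1 = floor((44 + 44)/38) = 2.
  m_2 = 38*2 - 44 = 32, d_2 = (1974 - 32^2)/38 = 950/38 = 25, a_2 = floor((44 + 32)/25) = 3.
  m_3 = 25*3 - 32 = 43, d_3 = (1974 - 43^2)/25 = 125/25 = 5, a_3 = floor((44 + 43)/5) = 17.
  m_4 = 5*17 - 43 = 42, d_4 = (1974 - 42^2)/5 = 210/5 = 42, a_4 = floor((44 + 42)/42) = 2.
  m_5 = 42*2 - 42 = 42, d_5 = (1974 - 42^2)/42 = 210/42 = 5, a_5 = floor((44 + 42)/5) = 17.
  m_6 = 5*17 - 42 = 43, d_6 = (1974 - 43^2)/5 = 125/5 = 25, a_6 = floor((44 + 43)/25) = 3.
  m_7 = 25*3 - 43 = 32, d_7 = (1974 - 32^2)/25 = 950/25 = 38, a_7 = floor((44 + 32)/38) = 2.
  m_8 = 38*2 - 32 = 44, d_8 = (1974 - 44^2)/38 = 38/38 = 1, a_8 = floor((44 + 44)/1) = 88.
  m_9 = 1*88 - 44 = 44, d_9 = (1974 - 44^2)/1 = 38/1 = 38: (m_9, d_9) = (m_1, d_1) = (44, 38), so from here the quotients repeat a_1, ..., a_8; the period length is 8.
So sqrt(1974) = [44; (2, 3, 17, 2, 17, 3, 2, 88)] with period length k = 8.
k is even, so the fundamental solution of x^2 - 1974y^2 = 1 is (p_{k-1}, q_{k-1}) = (p_7, q_7); compute convergents through index 7.
Convergents (p_i = a_i*p_{i-1} + p_{i-2}, q_i = a_i*q_{i-1} + q_{i-2} with p_{-2}=0, p_{-1}=1, q_{-2}=1, q_{-1}=0):
  i=0: a_0=44, p_0 = 44*1 + 0 = 44, q_0 = 44*0 + 1 = 1.
  i=1: a_1=2, p_1 = 2*44 + 1 = 89, q_1 = 2*1 + 0 = 2.
  i=2: a_2=3, p_2 = 3*89 + 44 = 311, q_2 = 3*2 + 1 = 7.
  i=3: a_3=17, p_3 = 17*311 + 89 = 5376, q_3 = 17*7 + 2 = 121.
  i=4: a_4=2, p_4 = 2*5376 + 311 = 11063, q_4 = 2*121 + 7 = 249.
  i=5: a_5=17, p_5 = 17*11063 + 5376 = 193447, q_5 = 17*249 + 121 = 4354.
  i=6: a_6=3, p_6 = 3*193447 + 11063 = 591404, q_6 = 3*4354 + 249 = 13311.
  i=7: a_7=2, p_7 = 2*591404 + 193447 = 1376255, q_7 = 2*13311 + 4354 = 30976.
Check: 1376255^2 - 1974*30976^2 = 1894077825025 - 1894077825024 = 1, so (x, y) = (1376255, 30976) solves the equation, and by the theorem it is the least positive solution.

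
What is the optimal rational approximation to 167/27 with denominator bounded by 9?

31/5

Expand x = 167/27 as a continued fraction with the Euclidean algorithm:
  167 = 6*27 + 5, so a_0 = 6.
  27 = 5*5 + 2, so a_1 = 5.
  5 = 2*2 + 1, so a_2 = 2.
  2 = 2*1 + 0, so a_3 = 2.
so x = [6; 5, 2, 2].
Convergents (p_i = a_i*p_{i-1} + p_{i-2}, q_i = a_i*q_{i-1} + q_{i-2} with p_{-2}=0, p_{-1}=1, q_{-2}=1, q_{-1}=0), until the denominator exceeds 9:
  i=0: a_0=6, p_0 = 6*1 + 0 = 6, q_0 = 6*0 + 1 = 1.
  i=1: a_1=5, p_1 = 5*6 + 1 = 31, q_1 = 5*1 + 0 = 5.
  i=2: a_2=2, p_2 = 2*31 + 6 = 68, q_2 = 2*5 + 1 = 11.
q_2 = 11 > 9, so the last convergent with denominator <= 9 is p_1/q_1 = 31/5.
The closest fraction with denominator <= 9 is either p_1/q_1 or the intermediate fraction (k*p_1 + p_0)/(k*q_1 + q_0) with the largest k >= 1 whose denominator stays <= 9; these approach x as k grows, and every other convergent or intermediate fraction in range is farther away.
Largest k: floor((9 - q_0)/q_1) = floor((9 - 1)/5) = 1.
That gives (1*31 + 6)/(1*5 + 1) = 37/6.
Compare the errors: |x - 31/5| = |167*5 - 31*27|/(27*5) = 2/135, and |x - 37/6| = |167*6 - 37*27|/(27*6) = 3/162.
Cross-multiplying, 2*162 = 324 < 405 = 3*135, so 2/135 is smaller: the convergent 31/5 is closer to x than 37/6.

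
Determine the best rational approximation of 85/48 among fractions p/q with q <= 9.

16/9

Expand x = 85/48 as a continued fraction with the Euclidean algorithm:
  85 = 1*48 + 37, so a_0 = 1.
  48 = 1*37 + 11, so a_1 = 1.
  37 = 3*11 + 4, so a_2 = 3.
  11 = 2*4 + 3, so a_3 = 2.
  4 = 1*3 + 1, so a_4 = 1.
  3 = 3*1 + 0, so a_5 = 3.
so x = [1; 1, 3, 2, 1, 3].
Convergents (p_i = a_i*p_{i-1} + p_{i-2}, q_i = a_i*q_{i-1} + q_{i-2} with p_{-2}=0, p_{-1}=1, q_{-2}=1, q_{-1}=0), until the denominator exceeds 9:
  i=0: a_0=1, p_0 = 1*1 + 0 = 1, q_0 = 1*0 + 1 = 1.
  i=1: a_1=1, p_1 = 1*1 + 1 = 2, q_1 = 1*1 + 0 = 1.
  i=2: a_2=3, p_2 = 3*2 + 1 = 7, q_2 = 3*1 + 1 = 4.
  i=3: a_3=2, p_3 = 2*7 + 2 = 16, q_3 = 2*4 + 1 = 9.
  i=4: a_4=1, p_4 = 1*16 + 7 = 23, q_4 = 1*9 + 4 = 13.
q_4 = 13 > 9, so the last convergent with denominator <= 9 is p_3/q_3 = 16/9.
The closest fraction with denominator <= 9 is either p_3/q_3 or the intermediate fraction (k*p_3 + p_2)/(k*q_3 + q_2) with the largest k >= 1 whose denominator stays <= 9; these approach x as k grows, and every other convergent or intermediate fraction in range is farther away.
Largest k: floor((9 - q_2)/q_3) = floor((9 - 4)/9) = 0.
Since k = 0, no intermediate fraction beyond p_3/q_3 has denominator <= 9, so the convergent 16/9 is the closest (its error is |85*9 - 16*48|/(48*9) = 3/432).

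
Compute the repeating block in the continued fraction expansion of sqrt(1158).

Write x_i = (sqrt(1158) + m_i)/d_i with (m_0, d_0) = (0, 1). a_0 = floor(sqrt(1158)) = 34, since 34^2 = 1156 <= 1158 < 1225 = 35^2.
Iterate m_{i+1} = d_i*a_i - m_i, d_{i+1} = (1158 - m_{i+1}^2)/d_i, a_{i+1} = floor((a_0 + m_{i+1})/d_{i+1}):
  m_1 = 1*34 - 0 = 34, d_1 = (1158 - 34^2)/1 = 2/1 = 2, a_1 = floor((34 + 34)/2) = 34.
  m_2 = 2*34 - 34 = 34, d_2 = (1158 - 34^2)/2 = 2/2 = 1, a_2 = floor((34 + 34)/1) = 68.
  m_3 = 1*68 - 34 = 34, d_3 = (1158 - 34^2)/1 = 2/1 = 2: (m_3, d_3) = (m_1, d_1) = (34, 2), so from here the quotients repeat a_1, a_2; the period length is 2.
Hence the expansion of sqrt(1158) is a_0 = 34 followed by the repeating block 34, 68 (period 2).

[34; (34, 68)]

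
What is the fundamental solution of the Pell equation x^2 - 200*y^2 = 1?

First expand sqrt(200) as a continued fraction. With x_i = (sqrt(200) + m_i)/d_i and (m_0, d_0) = (0, 1): a_0 = floor(sqrt(200)) = 14, since 14^2 = 196 <= 200 < 225 = 15^2.
Iterate m_{i+1} = d_i*a_i - m_i, d_{i+1} = (200 - m_{i+1}^2)/d_i, a_{i+1} = floor((a_0 + m_{i+1})/d_{i+1}):
  m_1 = 1*14 - 0 = 14, d_1 = (200 - 14^2)/1 = 4/1 = 4, a_1 = floor((14 + 14)/4) = 7.
  m_2 = 4*7 - 14 = 14, d_2 = (200 - 14^2)/4 = 4/4 = 1, a_2 = floor((14 + 14)/1) = 28.
  m_3 = 1*28 - 14 = 14, d_3 = (200 - 14^2)/1 = 4/1 = 4: (m_3, d_3) = (m_1, d_1) = (14, 4), so from here the quotients repeat a_1, a_2; the period length is 2.
So sqrt(200) = [14; (7, 28)] with period length k = 2.
k is even, so the fundamental solution of x^2 - 200y^2 = 1 is (p_{k-1}, q_{k-1}) = (p_1, q_1); compute convergents through index 1.
Convergents (p_i = a_i*p_{i-1} + p_{i-2}, q_i = a_i*q_{i-1} + q_{i-2} with p_{-2}=0, p_{-1}=1, q_{-2}=1, q_{-1}=0):
  i=0: a_0=14, p_0 = 14*1 + 0 = 14, q_0 = 14*0 + 1 = 1.
  i=1: a_1=7, p_1 = 7*14 + 1 = 99, q_1 = 7*1 + 0 = 7.
Check: 99^2 - 200*7^2 = 9801 - 9800 = 1, so (x, y) = (99, 7) solves the equation, and by the theorem it is the least positive solution.

(x, y) = (99, 7)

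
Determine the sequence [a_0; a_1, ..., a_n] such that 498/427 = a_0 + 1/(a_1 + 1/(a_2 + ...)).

Run the Euclidean algorithm on 498 and 427; the successive quotients are the partial quotients a_0, a_1, ... (each step inverts the fractional part left over by the previous one):
  498 = 1*427 + 71, so a_0 = 1.
  427 = 6*71 + 1, so a_1 = 6.
  71 = 71*1 + 0, so a_2 = 71.
The remainder reaches 0 after 3 divisions, so the expansion has 3 partial quotients, read off in order.

[1; 6, 71]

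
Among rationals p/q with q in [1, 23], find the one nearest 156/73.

Expand x = 156/73 as a continued fraction with the Euclidean algorithm:
  156 = 2*73 + 10, so a_0 = 2.
  73 = 7*10 + 3, so a_1 = 7.
  10 = 3*3 + 1, so a_2 = 3.
  3 = 3*1 + 0, so a_3 = 3.
so x = [2; 7, 3, 3].
Convergents (p_i = a_i*p_{i-1} + p_{i-2}, q_i = a_i*q_{i-1} + q_{i-2} with p_{-2}=0, p_{-1}=1, q_{-2}=1, q_{-1}=0), until the denominator exceeds 23:
  i=0: a_0=2, p_0 = 2*1 + 0 = 2, q_0 = 2*0 + 1 = 1.
  i=1: a_1=7, p_1 = 7*2 + 1 = 15, q_1 = 7*1 + 0 = 7.
  i=2: a_2=3, p_2 = 3*15 + 2 = 47, q_2 = 3*7 + 1 = 22.
  i=3: a_3=3, p_3 = 3*47 + 15 = 156, q_3 = 3*22 + 7 = 73.
q_3 = 73 > 23, so the last convergent with denominator <= 23 is p_2/q_2 = 47/22.
The closest fraction with denominator <= 23 is either p_2/q_2 or the intermediate fraction (k*p_2 + p_1)/(k*q_2 + q_1) with the largest k >= 1 whose denominator stays <= 23; these approach x as k grows, and every other convergent or intermediate fraction in range is farther away.
Largest k: floor((23 - q_1)/q_2) = floor((23 - 7)/22) = 0.
Since k = 0, no intermediate fraction beyond p_2/q_2 has denominator <= 23, so the convergent 47/22 is the closest (its error is |156*22 - 47*73|/(73*22) = 1/1606).

47/22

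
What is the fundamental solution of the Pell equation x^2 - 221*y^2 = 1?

(x, y) = (1665, 112)

First expand sqrt(221) as a continued fraction. With x_i = (sqrt(221) + m_i)/d_i and (m_0, d_0) = (0, 1): a_0 = floor(sqrt(221)) = 14, since 14^2 = 196 <= 221 < 225 = 15^2.
Iterate m_{i+1} = d_i*a_i - m_i, d_{i+1} = (221 - m_{i+1}^2)/d_i, a_{i+1} = floor((a_0 + m_{i+1})/d_{i+1}):
  m_1 = 1*14 - 0 = 14, d_1 = (221 - 14^2)/1 = 25/1 = 25, a_1 = floor((14 + 14)/25) = 1.
  m_2 = 25*1 - 14 = 11, d_2 = (221 - 11^2)/25 = 100/25 = 4, a_2 = floor((14 + 11)/4) = 6.
  m_3 = 4*6 - 11 = 13, d_3 = (221 - 13^2)/4 = 52/4 = 13, a_3 = floor((14 + 13)/13) = 2.
  m_4 = 13*2 - 13 = 13, d_4 = (221 - 13^2)/13 = 52/13 = 4, a_4 = floor((14 + 13)/4) = 6.
  m_5 = 4*6 - 13 = 11, d_5 = (221 - 11^2)/4 = 100/4 = 25, a_5 = floor((14 + 11)/25) = 1.
  m_6 = 25*1 - 11 = 14, d_6 = (221 - 14^2)/25 = 25/25 = 1, a_6 = floor((14 + 14)/1) = 28.
  m_7 = 1*28 - 14 = 14, d_7 = (221 - 14^2)/1 = 25/1 = 25: (m_7, d_7) = (m_1, d_1) = (14, 25), so from here the quotients repeat a_1, ..., a_6; the period length is 6.
So sqrt(221) = [14; (1, 6, 2, 6, 1, 28)] with period length k = 6.
k is even, so the fundamental solution of x^2 - 221y^2 = 1 is (p_{k-1}, q_{k-1}) = (p_5, q_5); compute convergents through index 5.
Convergents (p_i = a_i*p_{i-1} + p_{i-2}, q_i = a_i*q_{i-1} + q_{i-2} with p_{-2}=0, p_{-1}=1, q_{-2}=1, q_{-1}=0):
  i=0: a_0=14, p_0 = 14*1 + 0 = 14, q_0 = 14*0 + 1 = 1.
  i=1: a_1=1, p_1 = 1*14 + 1 = 15, q_1 = 1*1 + 0 = 1.
  i=2: a_2=6, p_2 = 6*15 + 14 = 104, q_2 = 6*1 + 1 = 7.
  i=3: a_3=2, p_3 = 2*104 + 15 = 223, q_3 = 2*7 + 1 = 15.
  i=4: a_4=6, p_4 = 6*223 + 104 = 1442, q_4 = 6*15 + 7 = 97.
  i=5: a_5=1, p_5 = 1*1442 + 223 = 1665, q_5 = 1*97 + 15 = 112.
Check: 1665^2 - 221*112^2 = 2772225 - 2772224 = 1, so (x, y) = (1665, 112) solves the equation, and by the theorem it is the least positive solution.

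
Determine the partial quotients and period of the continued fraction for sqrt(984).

[31; (2, 1, 2, 2, 7, 2, 2, 1, 2, 62)]

Write x_i = (sqrt(984) + m_i)/d_i with (m_0, d_0) = (0, 1). a_0 = floor(sqrt(984)) = 31, since 31^2 = 961 <= 984 < 1024 = 32^2.
Iterate m_{i+1} = d_i*a_i - m_i, d_{i+1} = (984 - m_{i+1}^2)/d_i, a_{i+1} = floor((a_0 + m_{i+1})/d_{i+1}):
  m_1 = 1*31 - 0 = 31, d_1 = (984 - 31^2)/1 = 23/1 = 23, a_1 = floor((31 + 31)/23) = 2.
  m_2 = 23*2 - 31 = 15, d_2 = (984 - 15^2)/23 = 759/23 = 33, a_2 = floor((31 + 15)/33) = 1.
  m_3 = 33*1 - 15 = 18, d_3 = (984 - 18^2)/33 = 660/33 = 20, a_3 = floor((31 + 18)/20) = 2.
  m_4 = 20*2 - 18 = 22, d_4 = (984 - 22^2)/20 = 500/20 = 25, a_4 = floor((31 + 22)/25) = 2.
  m_5 = 25*2 - 22 = 28, d_5 = (984 - 28^2)/25 = 200/25 = 8, a_5 = floor((31 + 28)/8) = 7.
  m_6 = 8*7 - 28 = 28, d_6 = (984 - 28^2)/8 = 200/8 = 25, a_6 = floor((31 + 28)/25) = 2.
  m_7 = 25*2 - 28 = 22, d_7 = (984 - 22^2)/25 = 500/25 = 20, a_7 = floor((31 + 22)/20) = 2.
  m_8 = 20*2 - 22 = 18, d_8 = (984 - 18^2)/20 = 660/20 = 33, a_8 = floor((31 + 18)/33) = 1.
  m_9 = 33*1 - 18 = 15, d_9 = (984 - 15^2)/33 = 759/33 = 23, a_9 = floor((31 + 15)/23) = 2.
  m_10 = 23*2 - 15 = 31, d_10 = (984 - 31^2)/23 = 23/23 = 1, a_10 = floor((31 + 31)/1) = 62.
  m_11 = 1*62 - 31 = 31, d_11 = (984 - 31^2)/1 = 23/1 = 23: (m_11, d_11) = (m_1, d_1) = (31, 23), so from here the quotients repeat a_1, ..., a_10; the period length is 10.
Hence the expansion of sqrt(984) is a_0 = 31 followed by the repeating block 2, 1, 2, 2, 7, 2, 2, 1, 2, 62 (period 10).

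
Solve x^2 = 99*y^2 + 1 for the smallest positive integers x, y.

(x, y) = (10, 1)

First expand sqrt(99) as a continued fraction. With x_i = (sqrt(99) + m_i)/d_i and (m_0, d_0) = (0, 1): a_0 = floor(sqrt(99)) = 9, since 9^2 = 81 <= 99 < 100 = 10^2.
Iterate m_{i+1} = d_i*a_i - m_i, d_{i+1} = (99 - m_{i+1}^2)/d_i, a_{i+1} = floor((a_0 + m_{i+1})/d_{i+1}):
  m_1 = 1*9 - 0 = 9, d_1 = (99 - 9^2)/1 = 18/1 = 18, a_1 = floor((9 + 9)/18) = 1.
  m_2 = 18*1 - 9 = 9, d_2 = (99 - 9^2)/18 = 18/18 = 1, a_2 = floor((9 + 9)/1) = 18.
  m_3 = 1*18 - 9 = 9, d_3 = (99 - 9^2)/1 = 18/1 = 18: (m_3, d_3) = (m_1, d_1) = (9, 18), so from here the quotients repeat a_1, a_2; the period length is 2.
So sqrt(99) = [9; (1, 18)] with period length k = 2.
k is even, so the fundamental solution of x^2 - 99y^2 = 1 is (p_{k-1}, q_{k-1}) = (p_1, q_1); compute convergents through index 1.
Convergents (p_i = a_i*p_{i-1} + p_{i-2}, q_i = a_i*q_{i-1} + q_{i-2} with p_{-2}=0, p_{-1}=1, q_{-2}=1, q_{-1}=0):
  i=0: a_0=9, p_0 = 9*1 + 0 = 9, q_0 = 9*0 + 1 = 1.
  i=1: a_1=1, p_1 = 1*9 + 1 = 10, q_1 = 1*1 + 0 = 1.
Check: 10^2 - 99*1^2 = 100 - 99 = 1, so (x, y) = (10, 1) solves the equation, and by the theorem it is the least positive solution.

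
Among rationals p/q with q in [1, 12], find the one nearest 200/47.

Expand x = 200/47 as a continued fraction with the Euclidean algorithm:
  200 = 4*47 + 12, so a_0 = 4.
  47 = 3*12 + 11, so a_1 = 3.
  12 = 1*11 + 1, so a_2 = 1.
  11 = 11*1 + 0, so a_3 = 11.
so x = [4; 3, 1, 11].
Convergents (p_i = a_i*p_{i-1} + p_{i-2}, q_i = a_i*q_{i-1} + q_{i-2} with p_{-2}=0, p_{-1}=1, q_{-2}=1, q_{-1}=0), until the denominator exceeds 12:
  i=0: a_0=4, p_0 = 4*1 + 0 = 4, q_0 = 4*0 + 1 = 1.
  i=1: a_1=3, p_1 = 3*4 + 1 = 13, q_1 = 3*1 + 0 = 3.
  i=2: a_2=1, p_2 = 1*13 + 4 = 17, q_2 = 1*3 + 1 = 4.
  i=3: a_3=11, p_3 = 11*17 + 13 = 200, q_3 = 11*4 + 3 = 47.
q_3 = 47 > 12, so the last convergent with denominator <= 12 is p_2/q_2 = 17/4.
The closest fraction with denominator <= 12 is either p_2/q_2 or the intermediate fraction (k*p_2 + p_1)/(k*q_2 + q_1) with the largest k >= 1 whose denominator stays <= 12; these approach x as k grows, and every other convergent or intermediate fraction in range is farther away.
Largest k: floor((12 - q_1)/q_2) = floor((12 - 3)/4) = 2.
That gives (2*17 + 13)/(2*4 + 3) = 47/11.
Compare the errors: |x - 17/4| = |200*4 - 17*47|/(47*4) = 1/188, and |x - 47/11| = |200*11 - 47*47|/(47*11) = 9/517.
Cross-multiplying, 1*517 = 517 < 1692 = 9*188, so 1/188 is smaller: the convergent 17/4 is closer to x than 47/11.

17/4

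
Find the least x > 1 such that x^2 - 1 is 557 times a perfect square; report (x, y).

(x, y) = (27849, 1180)

First expand sqrt(557) as a continued fraction. With x_i = (sqrt(557) + m_i)/d_i and (m_0, d_0) = (0, 1): a_0 = floor(sqrt(557)) = 23, since 23^2 = 529 <= 557 < 576 = 24^2.
Iterate m_{i+1} = d_i*a_i - m_i, d_{i+1} = (557 - m_{i+1}^2)/d_i, a_{i+1} = floor((a_0 + m_{i+1})/d_{i+1}):
  m_1 = 1*23 - 0 = 23, d_1 = (557 - 23^2)/1 = 28/1 = 28, a_1 = floor((23 + 23)/28) = 1.
  m_2 = 28*1 - 23 = 5, d_2 = (557 - 5^2)/28 = 532/28 = 19, a_2 = floor((23 + 5)/19) = 1.
  m_3 = 19*1 - 5 = 14, d_3 = (557 - 14^2)/19 = 361/19 = 19, a_3 = floor((23 + 14)/19) = 1.
  m_4 = 19*1 - 14 = 5, d_4 = (557 - 5^2)/19 = 532/19 = 28, a_4 = floor((23 + 5)/28) = 1.
  m_5 = 28*1 - 5 = 23, d_5 = (557 - 23^2)/28 = 28/28 = 1, a_5 = floor((23 + 23)/1) = 46.
  m_6 = 1*46 - 23 = 23, d_6 = (557 - 23^2)/1 = 28/1 = 28: (m_6, d_6) = (m_1, d_1) = (23, 28), so from here the quotients repeat a_1, ..., a_5; the period length is 5.
So sqrt(557) = [23; (1, 1, 1, 1, 46)] with period length k = 5.
k is odd, so (p_{k-1}, q_{k-1}) only solves x^2 - 557y^2 = -1 and the fundamental solution of x^2 - 557y^2 = 1 is (p_{2k-1}, q_{2k-1}) = (p_9, q_9); compute convergents through index 9, running through the period twice.
Convergents (p_i = a_i*p_{i-1} + p_{i-2}, q_i = a_i*q_{i-1} + q_{i-2} with p_{-2}=0, p_{-1}=1, q_{-2}=1, q_{-1}=0):
  i=0: a_0=23, p_0 = 23*1 + 0 = 23, q_0 = 23*0 + 1 = 1.
  i=1: a_1=1, p_1 = 1*23 + 1 = 24, q_1 = 1*1 + 0 = 1.
  i=2: a_2=1, p_2 = 1*24 + 23 = 47, q_2 = 1*1 + 1 = 2.
  i=3: a_3=1, p_3 = 1*47 + 24 = 71, q_3 = 1*2 + 1 = 3.
  i=4: a_4=1, p_4 = 1*71 + 47 = 118, q_4 = 1*3 + 2 = 5.
  i=5: a_5=46, p_5 = 46*118 + 71 = 5499, q_5 = 46*5 + 3 = 233.
  i=6: a_6=1, p_6 = 1*5499 + 118 = 5617, q_6 = 1*233 + 5 = 238.
  i=7: a_7=1, p_7 = 1*5617 + 5499 = 11116, q_7 = 1*238 + 233 = 471.
  i=8: a_8=1, p_8 = 1*11116 + 5617 = 16733, q_8 = 1*471 + 238 = 709.
  i=9: a_9=1, p_9 = 1*16733 + 11116 = 27849, q_9 = 1*709 + 471 = 1180.
Indeed p_4^2 - 557*q_4^2 = 13924 - 13925 = -1, not +1.
Check: 27849^2 - 557*1180^2 = 775566801 - 775566800 = 1, so (x, y) = (27849, 1180) solves the equation, and by the theorem it is the least positive solution.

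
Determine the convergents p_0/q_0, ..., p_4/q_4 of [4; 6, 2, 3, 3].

Using the convergent recurrence p_i = a_i*p_{i-1} + p_{i-2}, q_i = a_i*q_{i-1} + q_{i-2} with p_{-2}=0, p_{-1}=1, q_{-2}=1, q_{-1}=0:
  i=0: a_0=4, p_0 = 4*1 + 0 = 4, q_0 = 4*0 + 1 = 1.
  i=1: a_1=6, p_1 = 6*4 + 1 = 25, q_1 = 6*1 + 0 = 6.
  i=2: a_2=2, p_2 = 2*25 + 4 = 54, q_2 = 2*6 + 1 = 13.
  i=3: a_3=3, p_3 = 3*54 + 25 = 187, q_3 = 3*13 + 6 = 45.
  i=4: a_4=3, p_4 = 3*187 + 54 = 615, q_4 = 3*45 + 13 = 148.

4/1, 25/6, 54/13, 187/45, 615/148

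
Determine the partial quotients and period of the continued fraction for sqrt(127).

[11; (3, 1, 2, 2, 7, 11, 7, 2, 2, 1, 3, 22)]

Write x_i = (sqrt(127) + m_i)/d_i with (m_0, d_0) = (0, 1). a_0 = floor(sqrt(127)) = 11, since 11^2 = 121 <= 127 < 144 = 12^2.
Iterate m_{i+1} = d_i*a_i - m_i, d_{i+1} = (127 - m_{i+1}^2)/d_i, a_{i+1} = floor((a_0 + m_{i+1})/d_{i+1}):
  m_1 = 1*11 - 0 = 11, d_1 = (127 - 11^2)/1 = 6/1 = 6, a_1 = floor((11 + 11)/6) = 3.
  m_2 = 6*3 - 11 = 7, d_2 = (127 - 7^2)/6 = 78/6 = 13, a_2 = floor((11 + 7)/13) = 1.
  m_3 = 13*1 - 7 = 6, d_3 = (127 - 6^2)/13 = 91/13 = 7, a_3 = floor((11 + 6)/7) = 2.
  m_4 = 7*2 - 6 = 8, d_4 = (127 - 8^2)/7 = 63/7 = 9, a_4 = floor((11 + 8)/9) = 2.
  m_5 = 9*2 - 8 = 10, d_5 = (127 - 10^2)/9 = 27/9 = 3, a_5 = floor((11 + 10)/3) = 7.
  m_6 = 3*7 - 10 = 11, d_6 = (127 - 11^2)/3 = 6/3 = 2, a_6 = floor((11 + 11)/2) = 11.
  m_7 = 2*11 - 11 = 11, d_7 = (127 - 11^2)/2 = 6/2 = 3, a_7 = floor((11 + 11)/3) = 7.
  m_8 = 3*7 - 11 = 10, d_8 = (127 - 10^2)/3 = 27/3 = 9, a_8 = floor((11 + 10)/9) = 2.
  m_9 = 9*2 - 10 = 8, d_9 = (127 - 8^2)/9 = 63/9 = 7, a_9 = floor((11 + 8)/7) = 2.
  m_10 = 7*2 - 8 = 6, d_10 = (127 - 6^2)/7 = 91/7 = 13, a_10 = floor((11 + 6)/13) = 1.
  m_11 = 13*1 - 6 = 7, d_11 = (127 - 7^2)/13 = 78/13 = 6, a_11 = floor((11 + 7)/6) = 3.
  m_12 = 6*3 - 7 = 11, d_12 = (127 - 11^2)/6 = 6/6 = 1, a_12 = floor((11 + 11)/1) = 22.
  m_13 = 1*22 - 11 = 11, d_13 = (127 - 11^2)/1 = 6/1 = 6: (m_13, d_13) = (m_1, d_1) = (11, 6), so from here the quotients repeat a_1, ..., a_12; the period length is 12.
Hence the expansion of sqrt(127) is a_0 = 11 followed by the repeating block 3, 1, 2, 2, 7, 11, 7, 2, 2, 1, 3, 22 (period 12).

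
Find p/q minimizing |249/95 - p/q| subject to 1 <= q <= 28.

Expand x = 249/95 as a continued fraction with the Euclidean algorithm:
  249 = 2*95 + 59, so a_0 = 2.
  95 = 1*59 + 36, so a_1 = 1.
  59 = 1*36 + 23, so a_2 = 1.
  36 = 1*23 + 13, so a_3 = 1.
  23 = 1*13 + 10, so a_4 = 1.
  13 = 1*10 + 3, so a_5 = 1.
  10 = 3*3 + 1, so a_6 = 3.
  3 = 3*1 + 0, so a_7 = 3.
so x = [2; 1, 1, 1, 1, 1, 3, 3].
Convergents (p_i = a_i*p_{i-1} + p_{i-2}, q_i = a_i*q_{i-1} + q_{i-2} with p_{-2}=0, p_{-1}=1, q_{-2}=1, q_{-1}=0), until the denominator exceeds 28:
  i=0: a_0=2, p_0 = 2*1 + 0 = 2, q_0 = 2*0 + 1 = 1.
  i=1: a_1=1, p_1 = 1*2 + 1 = 3, q_1 = 1*1 + 0 = 1.
  i=2: a_2=1, p_2 = 1*3 + 2 = 5, q_2 = 1*1 + 1 = 2.
  i=3: a_3=1, p_3 = 1*5 + 3 = 8, q_3 = 1*2 + 1 = 3.
  i=4: a_4=1, p_4 = 1*8 + 5 = 13, q_4 = 1*3 + 2 = 5.
  i=5: a_5=1, p_5 = 1*13 + 8 = 21, q_5 = 1*5 + 3 = 8.
  i=6: a_6=3, p_6 = 3*21 + 13 = 76, q_6 = 3*8 + 5 = 29.
q_6 = 29 > 28, so the last convergent with denominator <= 28 is p_5/q_5 = 21/8.
The closest fraction with denominator <= 28 is either p_5/q_5 or the intermediate fraction (k*p_5 + p_4)/(k*q_5 + q_4) with the largest k >= 1 whose denominator stays <= 28; these approach x as k grows, and every other convergent or intermediate fraction in range is farther away.
Largest k: floor((28 - q_4)/q_5) = floor((28 - 5)/8) = 2.
That gives (2*21 + 13)/(2*8 + 5) = 55/21.
Compare the errors: |x - 21/8| = |249*8 - 21*95|/(95*8) = 3/760, and |x - 55/21| = |249*21 - 55*95|/(95*21) = 4/1995.
Cross-multiplying, 4*760 = 3040 < 5985 = 3*1995, so 4/1995 is smaller: the intermediate fraction 55/21 is closer to x than 21/8.

55/21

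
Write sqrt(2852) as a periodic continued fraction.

[53; (2, 2, 9, 3, 4, 3, 9, 2, 2, 106)]

Write x_i = (sqrt(2852) + m_i)/d_i with (m_0, d_0) = (0, 1). a_0 = floor(sqrt(2852)) = 53, since 53^2 = 2809 <= 2852 < 2916 = 54^2.
Iterate m_{i+1} = d_i*a_i - m_i, d_{i+1} = (2852 - m_{i+1}^2)/d_i, a_{i+1} = floor((a_0 + m_{i+1})/d_{i+1}):
  m_1 = 1*53 - 0 = 53, d_1 = (2852 - 53^2)/1 = 43/1 = 43, a_1 = floor((53 + 53)/43) = 2.
  m_2 = 43*2 - 53 = 33, d_2 = (2852 - 33^2)/43 = 1763/43 = 41, a_2 = floor((53 + 33)/41) = 2.
  m_3 = 41*2 - 33 = 49, d_3 = (2852 - 49^2)/41 = 451/41 = 11, a_3 = floor((53 + 49)/11) = 9.
  m_4 = 11*9 - 49 = 50, d_4 = (2852 - 50^2)/11 = 352/11 = 32, a_4 = floor((53 + 50)/32) = 3.
  m_5 = 32*3 - 50 = 46, d_5 = (2852 - 46^2)/32 = 736/32 = 23, a_5 = floor((53 + 46)/23) = 4.
  m_6 = 23*4 - 46 = 46, d_6 = (2852 - 46^2)/23 = 736/23 = 32, a_6 = floor((53 + 46)/32) = 3.
  m_7 = 32*3 - 46 = 50, d_7 = (2852 - 50^2)/32 = 352/32 = 11, a_7 = floor((53 + 50)/11) = 9.
  m_8 = 11*9 - 50 = 49, d_8 = (2852 - 49^2)/11 = 451/11 = 41, a_8 = floor((53 + 49)/41) = 2.
  m_9 = 41*2 - 49 = 33, d_9 = (2852 - 33^2)/41 = 1763/41 = 43, a_9 = floor((53 + 33)/43) = 2.
  m_10 = 43*2 - 33 = 53, d_10 = (2852 - 53^2)/43 = 43/43 = 1, a_10 = floor((53 + 53)/1) = 106.
  m_11 = 1*106 - 53 = 53, d_11 = (2852 - 53^2)/1 = 43/1 = 43: (m_11, d_11) = (m_1, d_1) = (53, 43), so from here the quotients repeat a_1, ..., a_10; the period length is 10.
Hence the expansion of sqrt(2852) is a_0 = 53 followed by the repeating block 2, 2, 9, 3, 4, 3, 9, 2, 2, 106 (period 10).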